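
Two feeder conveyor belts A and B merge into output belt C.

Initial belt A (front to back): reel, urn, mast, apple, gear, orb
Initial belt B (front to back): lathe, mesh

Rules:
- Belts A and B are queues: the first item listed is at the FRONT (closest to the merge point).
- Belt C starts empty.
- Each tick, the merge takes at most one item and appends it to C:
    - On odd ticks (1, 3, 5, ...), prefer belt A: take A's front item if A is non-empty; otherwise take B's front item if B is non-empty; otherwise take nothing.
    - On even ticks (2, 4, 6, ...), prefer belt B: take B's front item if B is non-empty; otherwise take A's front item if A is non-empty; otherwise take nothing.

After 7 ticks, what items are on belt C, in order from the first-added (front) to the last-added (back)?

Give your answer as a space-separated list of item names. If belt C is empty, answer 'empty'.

Answer: reel lathe urn mesh mast apple gear

Derivation:
Tick 1: prefer A, take reel from A; A=[urn,mast,apple,gear,orb] B=[lathe,mesh] C=[reel]
Tick 2: prefer B, take lathe from B; A=[urn,mast,apple,gear,orb] B=[mesh] C=[reel,lathe]
Tick 3: prefer A, take urn from A; A=[mast,apple,gear,orb] B=[mesh] C=[reel,lathe,urn]
Tick 4: prefer B, take mesh from B; A=[mast,apple,gear,orb] B=[-] C=[reel,lathe,urn,mesh]
Tick 5: prefer A, take mast from A; A=[apple,gear,orb] B=[-] C=[reel,lathe,urn,mesh,mast]
Tick 6: prefer B, take apple from A; A=[gear,orb] B=[-] C=[reel,lathe,urn,mesh,mast,apple]
Tick 7: prefer A, take gear from A; A=[orb] B=[-] C=[reel,lathe,urn,mesh,mast,apple,gear]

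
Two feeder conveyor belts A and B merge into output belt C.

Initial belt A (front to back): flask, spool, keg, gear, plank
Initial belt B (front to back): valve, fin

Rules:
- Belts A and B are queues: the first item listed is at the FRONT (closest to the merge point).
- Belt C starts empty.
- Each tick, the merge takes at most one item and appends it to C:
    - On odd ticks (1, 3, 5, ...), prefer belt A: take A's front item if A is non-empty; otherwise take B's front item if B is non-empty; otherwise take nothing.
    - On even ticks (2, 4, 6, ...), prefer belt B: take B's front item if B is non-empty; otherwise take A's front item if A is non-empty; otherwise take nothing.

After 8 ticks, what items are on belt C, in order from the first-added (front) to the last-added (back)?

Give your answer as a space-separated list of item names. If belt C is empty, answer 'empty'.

Answer: flask valve spool fin keg gear plank

Derivation:
Tick 1: prefer A, take flask from A; A=[spool,keg,gear,plank] B=[valve,fin] C=[flask]
Tick 2: prefer B, take valve from B; A=[spool,keg,gear,plank] B=[fin] C=[flask,valve]
Tick 3: prefer A, take spool from A; A=[keg,gear,plank] B=[fin] C=[flask,valve,spool]
Tick 4: prefer B, take fin from B; A=[keg,gear,plank] B=[-] C=[flask,valve,spool,fin]
Tick 5: prefer A, take keg from A; A=[gear,plank] B=[-] C=[flask,valve,spool,fin,keg]
Tick 6: prefer B, take gear from A; A=[plank] B=[-] C=[flask,valve,spool,fin,keg,gear]
Tick 7: prefer A, take plank from A; A=[-] B=[-] C=[flask,valve,spool,fin,keg,gear,plank]
Tick 8: prefer B, both empty, nothing taken; A=[-] B=[-] C=[flask,valve,spool,fin,keg,gear,plank]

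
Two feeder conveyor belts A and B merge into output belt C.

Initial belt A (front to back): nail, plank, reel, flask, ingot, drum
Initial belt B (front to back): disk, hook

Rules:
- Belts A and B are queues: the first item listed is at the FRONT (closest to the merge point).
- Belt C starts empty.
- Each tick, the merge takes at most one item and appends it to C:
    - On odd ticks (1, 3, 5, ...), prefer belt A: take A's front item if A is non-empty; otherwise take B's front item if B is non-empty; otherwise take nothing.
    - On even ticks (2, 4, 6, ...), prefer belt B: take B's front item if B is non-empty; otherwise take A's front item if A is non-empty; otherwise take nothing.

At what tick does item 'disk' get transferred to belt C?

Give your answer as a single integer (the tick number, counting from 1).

Tick 1: prefer A, take nail from A; A=[plank,reel,flask,ingot,drum] B=[disk,hook] C=[nail]
Tick 2: prefer B, take disk from B; A=[plank,reel,flask,ingot,drum] B=[hook] C=[nail,disk]

Answer: 2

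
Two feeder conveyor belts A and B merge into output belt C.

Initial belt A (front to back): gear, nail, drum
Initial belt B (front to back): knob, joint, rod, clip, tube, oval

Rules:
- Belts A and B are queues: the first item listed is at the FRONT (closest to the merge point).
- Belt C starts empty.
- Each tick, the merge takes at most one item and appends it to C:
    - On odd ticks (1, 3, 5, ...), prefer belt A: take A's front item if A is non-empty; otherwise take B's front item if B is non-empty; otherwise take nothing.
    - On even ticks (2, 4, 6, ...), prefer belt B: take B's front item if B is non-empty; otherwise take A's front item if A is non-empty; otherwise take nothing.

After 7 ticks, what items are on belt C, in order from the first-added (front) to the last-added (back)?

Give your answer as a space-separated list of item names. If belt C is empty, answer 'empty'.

Tick 1: prefer A, take gear from A; A=[nail,drum] B=[knob,joint,rod,clip,tube,oval] C=[gear]
Tick 2: prefer B, take knob from B; A=[nail,drum] B=[joint,rod,clip,tube,oval] C=[gear,knob]
Tick 3: prefer A, take nail from A; A=[drum] B=[joint,rod,clip,tube,oval] C=[gear,knob,nail]
Tick 4: prefer B, take joint from B; A=[drum] B=[rod,clip,tube,oval] C=[gear,knob,nail,joint]
Tick 5: prefer A, take drum from A; A=[-] B=[rod,clip,tube,oval] C=[gear,knob,nail,joint,drum]
Tick 6: prefer B, take rod from B; A=[-] B=[clip,tube,oval] C=[gear,knob,nail,joint,drum,rod]
Tick 7: prefer A, take clip from B; A=[-] B=[tube,oval] C=[gear,knob,nail,joint,drum,rod,clip]

Answer: gear knob nail joint drum rod clip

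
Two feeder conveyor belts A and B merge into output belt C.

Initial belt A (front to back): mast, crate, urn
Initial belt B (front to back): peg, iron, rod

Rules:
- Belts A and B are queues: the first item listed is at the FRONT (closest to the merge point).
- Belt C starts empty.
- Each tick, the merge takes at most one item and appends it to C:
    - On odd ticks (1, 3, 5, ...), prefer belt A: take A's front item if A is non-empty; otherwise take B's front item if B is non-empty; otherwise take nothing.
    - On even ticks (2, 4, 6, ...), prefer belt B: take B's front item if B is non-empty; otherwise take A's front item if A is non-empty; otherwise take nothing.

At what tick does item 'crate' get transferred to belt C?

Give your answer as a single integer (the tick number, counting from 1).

Answer: 3

Derivation:
Tick 1: prefer A, take mast from A; A=[crate,urn] B=[peg,iron,rod] C=[mast]
Tick 2: prefer B, take peg from B; A=[crate,urn] B=[iron,rod] C=[mast,peg]
Tick 3: prefer A, take crate from A; A=[urn] B=[iron,rod] C=[mast,peg,crate]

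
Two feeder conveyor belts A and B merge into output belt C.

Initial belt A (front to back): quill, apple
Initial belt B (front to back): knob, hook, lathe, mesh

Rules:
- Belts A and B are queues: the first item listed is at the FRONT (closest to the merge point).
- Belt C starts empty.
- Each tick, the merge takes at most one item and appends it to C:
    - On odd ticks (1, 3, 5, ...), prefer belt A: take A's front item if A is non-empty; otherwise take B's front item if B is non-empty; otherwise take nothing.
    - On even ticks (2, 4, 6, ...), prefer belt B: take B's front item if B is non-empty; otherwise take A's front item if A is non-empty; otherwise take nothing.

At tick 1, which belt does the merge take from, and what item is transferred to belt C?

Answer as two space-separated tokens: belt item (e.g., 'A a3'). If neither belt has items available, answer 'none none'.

Tick 1: prefer A, take quill from A; A=[apple] B=[knob,hook,lathe,mesh] C=[quill]

Answer: A quill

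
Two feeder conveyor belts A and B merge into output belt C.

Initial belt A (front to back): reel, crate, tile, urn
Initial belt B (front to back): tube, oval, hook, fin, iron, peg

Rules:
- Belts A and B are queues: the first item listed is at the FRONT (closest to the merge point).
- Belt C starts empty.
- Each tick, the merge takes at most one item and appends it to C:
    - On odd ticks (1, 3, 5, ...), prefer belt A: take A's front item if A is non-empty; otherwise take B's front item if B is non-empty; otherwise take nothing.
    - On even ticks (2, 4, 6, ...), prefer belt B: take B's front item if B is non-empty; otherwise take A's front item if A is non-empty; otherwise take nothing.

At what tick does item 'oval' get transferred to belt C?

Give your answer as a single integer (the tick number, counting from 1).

Tick 1: prefer A, take reel from A; A=[crate,tile,urn] B=[tube,oval,hook,fin,iron,peg] C=[reel]
Tick 2: prefer B, take tube from B; A=[crate,tile,urn] B=[oval,hook,fin,iron,peg] C=[reel,tube]
Tick 3: prefer A, take crate from A; A=[tile,urn] B=[oval,hook,fin,iron,peg] C=[reel,tube,crate]
Tick 4: prefer B, take oval from B; A=[tile,urn] B=[hook,fin,iron,peg] C=[reel,tube,crate,oval]

Answer: 4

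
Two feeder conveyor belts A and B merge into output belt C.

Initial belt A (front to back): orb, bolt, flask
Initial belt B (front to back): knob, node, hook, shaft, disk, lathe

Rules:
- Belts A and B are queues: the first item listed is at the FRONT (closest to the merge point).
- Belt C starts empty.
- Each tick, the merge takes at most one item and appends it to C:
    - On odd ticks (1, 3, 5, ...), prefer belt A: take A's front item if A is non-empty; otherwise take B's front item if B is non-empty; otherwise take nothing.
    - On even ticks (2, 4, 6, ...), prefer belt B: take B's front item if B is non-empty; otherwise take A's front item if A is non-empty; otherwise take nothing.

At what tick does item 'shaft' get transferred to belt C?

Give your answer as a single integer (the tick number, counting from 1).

Tick 1: prefer A, take orb from A; A=[bolt,flask] B=[knob,node,hook,shaft,disk,lathe] C=[orb]
Tick 2: prefer B, take knob from B; A=[bolt,flask] B=[node,hook,shaft,disk,lathe] C=[orb,knob]
Tick 3: prefer A, take bolt from A; A=[flask] B=[node,hook,shaft,disk,lathe] C=[orb,knob,bolt]
Tick 4: prefer B, take node from B; A=[flask] B=[hook,shaft,disk,lathe] C=[orb,knob,bolt,node]
Tick 5: prefer A, take flask from A; A=[-] B=[hook,shaft,disk,lathe] C=[orb,knob,bolt,node,flask]
Tick 6: prefer B, take hook from B; A=[-] B=[shaft,disk,lathe] C=[orb,knob,bolt,node,flask,hook]
Tick 7: prefer A, take shaft from B; A=[-] B=[disk,lathe] C=[orb,knob,bolt,node,flask,hook,shaft]

Answer: 7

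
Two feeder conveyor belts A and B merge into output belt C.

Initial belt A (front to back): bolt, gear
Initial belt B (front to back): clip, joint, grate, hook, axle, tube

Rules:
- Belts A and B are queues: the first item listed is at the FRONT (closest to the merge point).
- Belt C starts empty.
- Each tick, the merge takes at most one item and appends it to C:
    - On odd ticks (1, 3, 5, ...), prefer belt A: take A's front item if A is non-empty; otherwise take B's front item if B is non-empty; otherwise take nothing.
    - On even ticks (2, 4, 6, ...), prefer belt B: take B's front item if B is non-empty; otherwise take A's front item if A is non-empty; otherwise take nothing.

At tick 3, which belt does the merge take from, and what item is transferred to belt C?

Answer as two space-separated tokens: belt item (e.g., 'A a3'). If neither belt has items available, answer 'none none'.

Answer: A gear

Derivation:
Tick 1: prefer A, take bolt from A; A=[gear] B=[clip,joint,grate,hook,axle,tube] C=[bolt]
Tick 2: prefer B, take clip from B; A=[gear] B=[joint,grate,hook,axle,tube] C=[bolt,clip]
Tick 3: prefer A, take gear from A; A=[-] B=[joint,grate,hook,axle,tube] C=[bolt,clip,gear]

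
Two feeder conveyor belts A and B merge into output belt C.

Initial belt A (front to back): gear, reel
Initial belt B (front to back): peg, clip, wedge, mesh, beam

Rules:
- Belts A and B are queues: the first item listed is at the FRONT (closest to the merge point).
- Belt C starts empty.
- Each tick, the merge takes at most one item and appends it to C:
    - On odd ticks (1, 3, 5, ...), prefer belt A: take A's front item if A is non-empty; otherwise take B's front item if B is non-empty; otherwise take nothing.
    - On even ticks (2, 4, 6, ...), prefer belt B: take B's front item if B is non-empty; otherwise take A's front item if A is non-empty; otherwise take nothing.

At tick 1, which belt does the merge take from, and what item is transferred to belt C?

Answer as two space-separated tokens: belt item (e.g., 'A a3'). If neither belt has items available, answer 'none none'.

Tick 1: prefer A, take gear from A; A=[reel] B=[peg,clip,wedge,mesh,beam] C=[gear]

Answer: A gear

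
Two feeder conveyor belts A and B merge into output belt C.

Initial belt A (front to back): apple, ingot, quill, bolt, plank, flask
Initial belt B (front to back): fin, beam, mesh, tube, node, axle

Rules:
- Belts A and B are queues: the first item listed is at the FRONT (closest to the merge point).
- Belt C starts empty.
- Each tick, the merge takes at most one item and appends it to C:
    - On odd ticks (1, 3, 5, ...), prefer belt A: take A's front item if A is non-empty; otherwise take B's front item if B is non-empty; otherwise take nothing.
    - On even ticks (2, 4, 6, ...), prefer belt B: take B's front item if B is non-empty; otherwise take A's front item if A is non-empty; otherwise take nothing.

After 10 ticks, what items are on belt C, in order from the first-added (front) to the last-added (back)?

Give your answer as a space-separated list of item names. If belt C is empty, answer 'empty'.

Answer: apple fin ingot beam quill mesh bolt tube plank node

Derivation:
Tick 1: prefer A, take apple from A; A=[ingot,quill,bolt,plank,flask] B=[fin,beam,mesh,tube,node,axle] C=[apple]
Tick 2: prefer B, take fin from B; A=[ingot,quill,bolt,plank,flask] B=[beam,mesh,tube,node,axle] C=[apple,fin]
Tick 3: prefer A, take ingot from A; A=[quill,bolt,plank,flask] B=[beam,mesh,tube,node,axle] C=[apple,fin,ingot]
Tick 4: prefer B, take beam from B; A=[quill,bolt,plank,flask] B=[mesh,tube,node,axle] C=[apple,fin,ingot,beam]
Tick 5: prefer A, take quill from A; A=[bolt,plank,flask] B=[mesh,tube,node,axle] C=[apple,fin,ingot,beam,quill]
Tick 6: prefer B, take mesh from B; A=[bolt,plank,flask] B=[tube,node,axle] C=[apple,fin,ingot,beam,quill,mesh]
Tick 7: prefer A, take bolt from A; A=[plank,flask] B=[tube,node,axle] C=[apple,fin,ingot,beam,quill,mesh,bolt]
Tick 8: prefer B, take tube from B; A=[plank,flask] B=[node,axle] C=[apple,fin,ingot,beam,quill,mesh,bolt,tube]
Tick 9: prefer A, take plank from A; A=[flask] B=[node,axle] C=[apple,fin,ingot,beam,quill,mesh,bolt,tube,plank]
Tick 10: prefer B, take node from B; A=[flask] B=[axle] C=[apple,fin,ingot,beam,quill,mesh,bolt,tube,plank,node]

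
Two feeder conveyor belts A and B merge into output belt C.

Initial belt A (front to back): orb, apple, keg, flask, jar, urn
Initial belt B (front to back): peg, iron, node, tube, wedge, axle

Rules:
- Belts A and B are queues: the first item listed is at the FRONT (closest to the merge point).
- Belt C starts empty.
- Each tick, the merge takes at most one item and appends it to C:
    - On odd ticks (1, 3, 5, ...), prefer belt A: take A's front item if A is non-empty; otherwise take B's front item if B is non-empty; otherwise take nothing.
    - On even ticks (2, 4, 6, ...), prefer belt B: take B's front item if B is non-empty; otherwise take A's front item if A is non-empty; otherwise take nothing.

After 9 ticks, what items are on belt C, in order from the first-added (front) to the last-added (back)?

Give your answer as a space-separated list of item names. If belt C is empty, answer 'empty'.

Tick 1: prefer A, take orb from A; A=[apple,keg,flask,jar,urn] B=[peg,iron,node,tube,wedge,axle] C=[orb]
Tick 2: prefer B, take peg from B; A=[apple,keg,flask,jar,urn] B=[iron,node,tube,wedge,axle] C=[orb,peg]
Tick 3: prefer A, take apple from A; A=[keg,flask,jar,urn] B=[iron,node,tube,wedge,axle] C=[orb,peg,apple]
Tick 4: prefer B, take iron from B; A=[keg,flask,jar,urn] B=[node,tube,wedge,axle] C=[orb,peg,apple,iron]
Tick 5: prefer A, take keg from A; A=[flask,jar,urn] B=[node,tube,wedge,axle] C=[orb,peg,apple,iron,keg]
Tick 6: prefer B, take node from B; A=[flask,jar,urn] B=[tube,wedge,axle] C=[orb,peg,apple,iron,keg,node]
Tick 7: prefer A, take flask from A; A=[jar,urn] B=[tube,wedge,axle] C=[orb,peg,apple,iron,keg,node,flask]
Tick 8: prefer B, take tube from B; A=[jar,urn] B=[wedge,axle] C=[orb,peg,apple,iron,keg,node,flask,tube]
Tick 9: prefer A, take jar from A; A=[urn] B=[wedge,axle] C=[orb,peg,apple,iron,keg,node,flask,tube,jar]

Answer: orb peg apple iron keg node flask tube jar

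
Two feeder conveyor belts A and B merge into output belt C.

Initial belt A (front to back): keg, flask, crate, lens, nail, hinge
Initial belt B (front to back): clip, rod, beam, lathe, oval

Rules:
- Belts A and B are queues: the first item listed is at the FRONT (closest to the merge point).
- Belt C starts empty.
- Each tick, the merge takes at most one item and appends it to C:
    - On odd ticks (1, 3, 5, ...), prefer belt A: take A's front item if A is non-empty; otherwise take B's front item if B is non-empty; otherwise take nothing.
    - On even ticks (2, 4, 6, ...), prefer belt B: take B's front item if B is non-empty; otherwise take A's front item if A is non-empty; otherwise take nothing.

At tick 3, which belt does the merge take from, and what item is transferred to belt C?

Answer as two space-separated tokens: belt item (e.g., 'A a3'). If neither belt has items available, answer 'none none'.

Tick 1: prefer A, take keg from A; A=[flask,crate,lens,nail,hinge] B=[clip,rod,beam,lathe,oval] C=[keg]
Tick 2: prefer B, take clip from B; A=[flask,crate,lens,nail,hinge] B=[rod,beam,lathe,oval] C=[keg,clip]
Tick 3: prefer A, take flask from A; A=[crate,lens,nail,hinge] B=[rod,beam,lathe,oval] C=[keg,clip,flask]

Answer: A flask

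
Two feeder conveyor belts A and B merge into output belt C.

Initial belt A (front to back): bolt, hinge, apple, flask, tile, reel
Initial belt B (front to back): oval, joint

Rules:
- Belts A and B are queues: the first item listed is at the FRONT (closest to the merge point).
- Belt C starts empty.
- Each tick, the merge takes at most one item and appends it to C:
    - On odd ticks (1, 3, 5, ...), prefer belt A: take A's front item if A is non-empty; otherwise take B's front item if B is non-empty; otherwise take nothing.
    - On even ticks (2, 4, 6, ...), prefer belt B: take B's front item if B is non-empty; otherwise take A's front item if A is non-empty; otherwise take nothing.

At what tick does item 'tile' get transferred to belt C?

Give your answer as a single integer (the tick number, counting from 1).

Answer: 7

Derivation:
Tick 1: prefer A, take bolt from A; A=[hinge,apple,flask,tile,reel] B=[oval,joint] C=[bolt]
Tick 2: prefer B, take oval from B; A=[hinge,apple,flask,tile,reel] B=[joint] C=[bolt,oval]
Tick 3: prefer A, take hinge from A; A=[apple,flask,tile,reel] B=[joint] C=[bolt,oval,hinge]
Tick 4: prefer B, take joint from B; A=[apple,flask,tile,reel] B=[-] C=[bolt,oval,hinge,joint]
Tick 5: prefer A, take apple from A; A=[flask,tile,reel] B=[-] C=[bolt,oval,hinge,joint,apple]
Tick 6: prefer B, take flask from A; A=[tile,reel] B=[-] C=[bolt,oval,hinge,joint,apple,flask]
Tick 7: prefer A, take tile from A; A=[reel] B=[-] C=[bolt,oval,hinge,joint,apple,flask,tile]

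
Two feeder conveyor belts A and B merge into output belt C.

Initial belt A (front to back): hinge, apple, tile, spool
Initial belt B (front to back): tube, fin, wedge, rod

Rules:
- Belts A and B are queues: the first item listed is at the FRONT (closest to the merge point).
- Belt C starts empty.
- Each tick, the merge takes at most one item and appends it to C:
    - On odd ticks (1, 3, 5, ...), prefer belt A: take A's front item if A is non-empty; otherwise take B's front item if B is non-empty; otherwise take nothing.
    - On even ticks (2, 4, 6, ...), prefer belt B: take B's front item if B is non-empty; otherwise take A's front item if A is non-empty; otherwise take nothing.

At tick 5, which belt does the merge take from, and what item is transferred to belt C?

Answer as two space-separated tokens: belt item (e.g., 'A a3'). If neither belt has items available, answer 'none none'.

Answer: A tile

Derivation:
Tick 1: prefer A, take hinge from A; A=[apple,tile,spool] B=[tube,fin,wedge,rod] C=[hinge]
Tick 2: prefer B, take tube from B; A=[apple,tile,spool] B=[fin,wedge,rod] C=[hinge,tube]
Tick 3: prefer A, take apple from A; A=[tile,spool] B=[fin,wedge,rod] C=[hinge,tube,apple]
Tick 4: prefer B, take fin from B; A=[tile,spool] B=[wedge,rod] C=[hinge,tube,apple,fin]
Tick 5: prefer A, take tile from A; A=[spool] B=[wedge,rod] C=[hinge,tube,apple,fin,tile]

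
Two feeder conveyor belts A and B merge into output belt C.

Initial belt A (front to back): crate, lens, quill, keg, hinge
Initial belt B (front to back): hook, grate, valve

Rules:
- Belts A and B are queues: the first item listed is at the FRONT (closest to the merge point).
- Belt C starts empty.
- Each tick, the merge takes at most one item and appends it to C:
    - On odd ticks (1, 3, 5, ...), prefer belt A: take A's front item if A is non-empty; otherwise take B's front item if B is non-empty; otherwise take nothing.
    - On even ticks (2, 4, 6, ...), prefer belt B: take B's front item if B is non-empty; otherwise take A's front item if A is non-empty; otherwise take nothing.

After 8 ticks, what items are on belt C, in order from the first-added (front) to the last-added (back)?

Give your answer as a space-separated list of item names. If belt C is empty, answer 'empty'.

Answer: crate hook lens grate quill valve keg hinge

Derivation:
Tick 1: prefer A, take crate from A; A=[lens,quill,keg,hinge] B=[hook,grate,valve] C=[crate]
Tick 2: prefer B, take hook from B; A=[lens,quill,keg,hinge] B=[grate,valve] C=[crate,hook]
Tick 3: prefer A, take lens from A; A=[quill,keg,hinge] B=[grate,valve] C=[crate,hook,lens]
Tick 4: prefer B, take grate from B; A=[quill,keg,hinge] B=[valve] C=[crate,hook,lens,grate]
Tick 5: prefer A, take quill from A; A=[keg,hinge] B=[valve] C=[crate,hook,lens,grate,quill]
Tick 6: prefer B, take valve from B; A=[keg,hinge] B=[-] C=[crate,hook,lens,grate,quill,valve]
Tick 7: prefer A, take keg from A; A=[hinge] B=[-] C=[crate,hook,lens,grate,quill,valve,keg]
Tick 8: prefer B, take hinge from A; A=[-] B=[-] C=[crate,hook,lens,grate,quill,valve,keg,hinge]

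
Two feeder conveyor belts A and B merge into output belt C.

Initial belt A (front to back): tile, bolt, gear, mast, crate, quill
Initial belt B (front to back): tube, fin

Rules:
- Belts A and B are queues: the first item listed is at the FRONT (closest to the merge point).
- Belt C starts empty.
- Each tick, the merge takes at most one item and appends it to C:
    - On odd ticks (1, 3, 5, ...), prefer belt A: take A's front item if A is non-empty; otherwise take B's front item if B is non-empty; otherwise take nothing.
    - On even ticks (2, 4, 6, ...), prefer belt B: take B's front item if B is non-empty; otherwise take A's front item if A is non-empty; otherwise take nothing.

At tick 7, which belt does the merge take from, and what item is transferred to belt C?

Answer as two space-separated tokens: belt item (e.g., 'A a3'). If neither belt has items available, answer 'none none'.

Answer: A crate

Derivation:
Tick 1: prefer A, take tile from A; A=[bolt,gear,mast,crate,quill] B=[tube,fin] C=[tile]
Tick 2: prefer B, take tube from B; A=[bolt,gear,mast,crate,quill] B=[fin] C=[tile,tube]
Tick 3: prefer A, take bolt from A; A=[gear,mast,crate,quill] B=[fin] C=[tile,tube,bolt]
Tick 4: prefer B, take fin from B; A=[gear,mast,crate,quill] B=[-] C=[tile,tube,bolt,fin]
Tick 5: prefer A, take gear from A; A=[mast,crate,quill] B=[-] C=[tile,tube,bolt,fin,gear]
Tick 6: prefer B, take mast from A; A=[crate,quill] B=[-] C=[tile,tube,bolt,fin,gear,mast]
Tick 7: prefer A, take crate from A; A=[quill] B=[-] C=[tile,tube,bolt,fin,gear,mast,crate]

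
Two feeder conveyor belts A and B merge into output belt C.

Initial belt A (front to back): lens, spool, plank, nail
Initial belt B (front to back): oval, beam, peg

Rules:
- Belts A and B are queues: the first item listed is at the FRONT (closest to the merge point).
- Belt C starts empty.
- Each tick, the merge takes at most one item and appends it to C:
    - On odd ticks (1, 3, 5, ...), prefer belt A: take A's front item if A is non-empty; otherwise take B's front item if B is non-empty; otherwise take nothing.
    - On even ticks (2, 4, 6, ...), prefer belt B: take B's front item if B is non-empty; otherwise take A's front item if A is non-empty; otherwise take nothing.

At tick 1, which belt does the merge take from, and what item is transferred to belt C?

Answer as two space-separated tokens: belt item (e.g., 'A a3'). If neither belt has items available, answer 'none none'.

Tick 1: prefer A, take lens from A; A=[spool,plank,nail] B=[oval,beam,peg] C=[lens]

Answer: A lens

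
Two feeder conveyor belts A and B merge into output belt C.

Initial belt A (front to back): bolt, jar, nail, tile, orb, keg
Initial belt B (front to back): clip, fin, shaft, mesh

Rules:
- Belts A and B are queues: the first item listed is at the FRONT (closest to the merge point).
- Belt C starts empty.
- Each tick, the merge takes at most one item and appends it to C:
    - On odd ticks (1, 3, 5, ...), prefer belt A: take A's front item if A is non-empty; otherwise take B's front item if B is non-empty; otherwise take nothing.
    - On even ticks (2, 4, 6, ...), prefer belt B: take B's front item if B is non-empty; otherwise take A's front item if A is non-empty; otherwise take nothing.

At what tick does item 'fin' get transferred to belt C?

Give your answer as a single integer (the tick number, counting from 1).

Tick 1: prefer A, take bolt from A; A=[jar,nail,tile,orb,keg] B=[clip,fin,shaft,mesh] C=[bolt]
Tick 2: prefer B, take clip from B; A=[jar,nail,tile,orb,keg] B=[fin,shaft,mesh] C=[bolt,clip]
Tick 3: prefer A, take jar from A; A=[nail,tile,orb,keg] B=[fin,shaft,mesh] C=[bolt,clip,jar]
Tick 4: prefer B, take fin from B; A=[nail,tile,orb,keg] B=[shaft,mesh] C=[bolt,clip,jar,fin]

Answer: 4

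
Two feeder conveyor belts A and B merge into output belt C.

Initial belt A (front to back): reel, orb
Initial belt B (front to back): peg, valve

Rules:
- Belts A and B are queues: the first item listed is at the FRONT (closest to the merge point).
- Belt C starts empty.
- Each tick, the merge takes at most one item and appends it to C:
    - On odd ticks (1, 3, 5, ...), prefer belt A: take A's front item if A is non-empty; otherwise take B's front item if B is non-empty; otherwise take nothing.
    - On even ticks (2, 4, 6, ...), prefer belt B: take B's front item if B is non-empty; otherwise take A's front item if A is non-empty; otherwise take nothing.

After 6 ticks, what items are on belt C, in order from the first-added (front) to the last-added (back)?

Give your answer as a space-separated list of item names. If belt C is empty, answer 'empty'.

Answer: reel peg orb valve

Derivation:
Tick 1: prefer A, take reel from A; A=[orb] B=[peg,valve] C=[reel]
Tick 2: prefer B, take peg from B; A=[orb] B=[valve] C=[reel,peg]
Tick 3: prefer A, take orb from A; A=[-] B=[valve] C=[reel,peg,orb]
Tick 4: prefer B, take valve from B; A=[-] B=[-] C=[reel,peg,orb,valve]
Tick 5: prefer A, both empty, nothing taken; A=[-] B=[-] C=[reel,peg,orb,valve]
Tick 6: prefer B, both empty, nothing taken; A=[-] B=[-] C=[reel,peg,orb,valve]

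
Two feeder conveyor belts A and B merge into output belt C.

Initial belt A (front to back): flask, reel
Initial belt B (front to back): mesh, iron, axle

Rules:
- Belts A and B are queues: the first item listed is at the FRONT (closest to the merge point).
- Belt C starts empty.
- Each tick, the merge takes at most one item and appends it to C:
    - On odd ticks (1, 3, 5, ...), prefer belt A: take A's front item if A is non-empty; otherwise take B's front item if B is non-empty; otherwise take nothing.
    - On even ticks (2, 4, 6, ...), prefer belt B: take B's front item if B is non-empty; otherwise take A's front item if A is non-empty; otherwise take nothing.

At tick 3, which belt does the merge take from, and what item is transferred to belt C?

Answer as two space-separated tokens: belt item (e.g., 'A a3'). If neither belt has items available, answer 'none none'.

Tick 1: prefer A, take flask from A; A=[reel] B=[mesh,iron,axle] C=[flask]
Tick 2: prefer B, take mesh from B; A=[reel] B=[iron,axle] C=[flask,mesh]
Tick 3: prefer A, take reel from A; A=[-] B=[iron,axle] C=[flask,mesh,reel]

Answer: A reel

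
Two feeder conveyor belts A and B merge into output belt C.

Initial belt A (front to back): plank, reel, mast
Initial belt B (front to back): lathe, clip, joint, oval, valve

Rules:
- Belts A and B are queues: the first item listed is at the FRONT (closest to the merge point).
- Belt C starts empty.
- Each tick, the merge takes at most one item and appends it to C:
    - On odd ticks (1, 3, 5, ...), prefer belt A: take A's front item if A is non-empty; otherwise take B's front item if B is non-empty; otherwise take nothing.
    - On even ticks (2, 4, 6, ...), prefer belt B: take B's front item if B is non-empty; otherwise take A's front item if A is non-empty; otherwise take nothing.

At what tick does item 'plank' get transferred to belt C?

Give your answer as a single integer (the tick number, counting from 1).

Tick 1: prefer A, take plank from A; A=[reel,mast] B=[lathe,clip,joint,oval,valve] C=[plank]

Answer: 1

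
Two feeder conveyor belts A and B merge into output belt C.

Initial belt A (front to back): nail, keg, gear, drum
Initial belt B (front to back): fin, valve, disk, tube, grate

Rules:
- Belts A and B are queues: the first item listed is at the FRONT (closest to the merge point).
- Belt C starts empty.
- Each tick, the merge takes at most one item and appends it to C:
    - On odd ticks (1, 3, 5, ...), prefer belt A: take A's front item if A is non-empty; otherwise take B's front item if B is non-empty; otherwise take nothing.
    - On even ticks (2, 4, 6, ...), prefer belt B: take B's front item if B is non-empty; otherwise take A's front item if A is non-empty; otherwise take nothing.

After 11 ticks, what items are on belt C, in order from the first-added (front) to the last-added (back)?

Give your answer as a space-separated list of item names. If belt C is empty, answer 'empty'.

Tick 1: prefer A, take nail from A; A=[keg,gear,drum] B=[fin,valve,disk,tube,grate] C=[nail]
Tick 2: prefer B, take fin from B; A=[keg,gear,drum] B=[valve,disk,tube,grate] C=[nail,fin]
Tick 3: prefer A, take keg from A; A=[gear,drum] B=[valve,disk,tube,grate] C=[nail,fin,keg]
Tick 4: prefer B, take valve from B; A=[gear,drum] B=[disk,tube,grate] C=[nail,fin,keg,valve]
Tick 5: prefer A, take gear from A; A=[drum] B=[disk,tube,grate] C=[nail,fin,keg,valve,gear]
Tick 6: prefer B, take disk from B; A=[drum] B=[tube,grate] C=[nail,fin,keg,valve,gear,disk]
Tick 7: prefer A, take drum from A; A=[-] B=[tube,grate] C=[nail,fin,keg,valve,gear,disk,drum]
Tick 8: prefer B, take tube from B; A=[-] B=[grate] C=[nail,fin,keg,valve,gear,disk,drum,tube]
Tick 9: prefer A, take grate from B; A=[-] B=[-] C=[nail,fin,keg,valve,gear,disk,drum,tube,grate]
Tick 10: prefer B, both empty, nothing taken; A=[-] B=[-] C=[nail,fin,keg,valve,gear,disk,drum,tube,grate]
Tick 11: prefer A, both empty, nothing taken; A=[-] B=[-] C=[nail,fin,keg,valve,gear,disk,drum,tube,grate]

Answer: nail fin keg valve gear disk drum tube grate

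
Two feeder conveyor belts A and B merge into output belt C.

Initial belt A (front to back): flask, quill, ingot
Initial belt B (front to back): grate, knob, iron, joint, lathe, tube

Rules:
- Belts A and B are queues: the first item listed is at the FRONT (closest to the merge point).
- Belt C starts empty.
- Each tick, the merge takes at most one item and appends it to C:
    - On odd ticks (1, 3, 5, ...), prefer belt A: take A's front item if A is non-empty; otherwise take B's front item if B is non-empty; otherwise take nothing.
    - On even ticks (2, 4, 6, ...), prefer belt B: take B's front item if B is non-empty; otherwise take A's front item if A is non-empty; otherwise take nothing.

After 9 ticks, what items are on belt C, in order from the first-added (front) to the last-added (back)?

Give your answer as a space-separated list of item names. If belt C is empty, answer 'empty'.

Answer: flask grate quill knob ingot iron joint lathe tube

Derivation:
Tick 1: prefer A, take flask from A; A=[quill,ingot] B=[grate,knob,iron,joint,lathe,tube] C=[flask]
Tick 2: prefer B, take grate from B; A=[quill,ingot] B=[knob,iron,joint,lathe,tube] C=[flask,grate]
Tick 3: prefer A, take quill from A; A=[ingot] B=[knob,iron,joint,lathe,tube] C=[flask,grate,quill]
Tick 4: prefer B, take knob from B; A=[ingot] B=[iron,joint,lathe,tube] C=[flask,grate,quill,knob]
Tick 5: prefer A, take ingot from A; A=[-] B=[iron,joint,lathe,tube] C=[flask,grate,quill,knob,ingot]
Tick 6: prefer B, take iron from B; A=[-] B=[joint,lathe,tube] C=[flask,grate,quill,knob,ingot,iron]
Tick 7: prefer A, take joint from B; A=[-] B=[lathe,tube] C=[flask,grate,quill,knob,ingot,iron,joint]
Tick 8: prefer B, take lathe from B; A=[-] B=[tube] C=[flask,grate,quill,knob,ingot,iron,joint,lathe]
Tick 9: prefer A, take tube from B; A=[-] B=[-] C=[flask,grate,quill,knob,ingot,iron,joint,lathe,tube]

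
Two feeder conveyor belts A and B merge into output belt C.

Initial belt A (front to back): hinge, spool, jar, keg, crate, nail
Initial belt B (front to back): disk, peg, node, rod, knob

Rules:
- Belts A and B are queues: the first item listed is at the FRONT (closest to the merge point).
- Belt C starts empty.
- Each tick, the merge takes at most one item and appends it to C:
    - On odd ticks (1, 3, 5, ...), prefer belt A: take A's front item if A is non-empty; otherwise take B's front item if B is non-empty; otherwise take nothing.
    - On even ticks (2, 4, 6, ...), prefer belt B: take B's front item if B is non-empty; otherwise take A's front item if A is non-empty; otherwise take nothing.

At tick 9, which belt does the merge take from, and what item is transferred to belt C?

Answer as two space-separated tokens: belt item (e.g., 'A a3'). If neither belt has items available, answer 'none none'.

Tick 1: prefer A, take hinge from A; A=[spool,jar,keg,crate,nail] B=[disk,peg,node,rod,knob] C=[hinge]
Tick 2: prefer B, take disk from B; A=[spool,jar,keg,crate,nail] B=[peg,node,rod,knob] C=[hinge,disk]
Tick 3: prefer A, take spool from A; A=[jar,keg,crate,nail] B=[peg,node,rod,knob] C=[hinge,disk,spool]
Tick 4: prefer B, take peg from B; A=[jar,keg,crate,nail] B=[node,rod,knob] C=[hinge,disk,spool,peg]
Tick 5: prefer A, take jar from A; A=[keg,crate,nail] B=[node,rod,knob] C=[hinge,disk,spool,peg,jar]
Tick 6: prefer B, take node from B; A=[keg,crate,nail] B=[rod,knob] C=[hinge,disk,spool,peg,jar,node]
Tick 7: prefer A, take keg from A; A=[crate,nail] B=[rod,knob] C=[hinge,disk,spool,peg,jar,node,keg]
Tick 8: prefer B, take rod from B; A=[crate,nail] B=[knob] C=[hinge,disk,spool,peg,jar,node,keg,rod]
Tick 9: prefer A, take crate from A; A=[nail] B=[knob] C=[hinge,disk,spool,peg,jar,node,keg,rod,crate]

Answer: A crate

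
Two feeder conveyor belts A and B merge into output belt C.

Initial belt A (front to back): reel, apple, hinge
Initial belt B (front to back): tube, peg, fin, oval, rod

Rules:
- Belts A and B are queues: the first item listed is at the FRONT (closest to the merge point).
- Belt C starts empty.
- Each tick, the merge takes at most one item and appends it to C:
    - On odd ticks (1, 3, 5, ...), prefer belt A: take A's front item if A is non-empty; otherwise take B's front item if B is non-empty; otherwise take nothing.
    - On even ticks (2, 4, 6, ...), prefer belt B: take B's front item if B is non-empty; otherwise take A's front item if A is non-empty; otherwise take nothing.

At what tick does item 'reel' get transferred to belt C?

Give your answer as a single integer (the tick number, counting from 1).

Tick 1: prefer A, take reel from A; A=[apple,hinge] B=[tube,peg,fin,oval,rod] C=[reel]

Answer: 1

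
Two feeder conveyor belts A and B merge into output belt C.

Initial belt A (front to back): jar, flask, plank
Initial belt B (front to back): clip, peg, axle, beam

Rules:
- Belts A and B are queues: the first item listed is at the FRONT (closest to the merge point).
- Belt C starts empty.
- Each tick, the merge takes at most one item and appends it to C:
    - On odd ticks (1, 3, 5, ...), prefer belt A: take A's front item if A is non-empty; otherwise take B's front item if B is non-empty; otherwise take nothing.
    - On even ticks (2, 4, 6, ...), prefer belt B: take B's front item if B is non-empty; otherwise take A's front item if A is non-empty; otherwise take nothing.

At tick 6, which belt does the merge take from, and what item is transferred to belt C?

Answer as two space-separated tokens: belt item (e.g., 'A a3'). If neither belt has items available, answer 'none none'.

Tick 1: prefer A, take jar from A; A=[flask,plank] B=[clip,peg,axle,beam] C=[jar]
Tick 2: prefer B, take clip from B; A=[flask,plank] B=[peg,axle,beam] C=[jar,clip]
Tick 3: prefer A, take flask from A; A=[plank] B=[peg,axle,beam] C=[jar,clip,flask]
Tick 4: prefer B, take peg from B; A=[plank] B=[axle,beam] C=[jar,clip,flask,peg]
Tick 5: prefer A, take plank from A; A=[-] B=[axle,beam] C=[jar,clip,flask,peg,plank]
Tick 6: prefer B, take axle from B; A=[-] B=[beam] C=[jar,clip,flask,peg,plank,axle]

Answer: B axle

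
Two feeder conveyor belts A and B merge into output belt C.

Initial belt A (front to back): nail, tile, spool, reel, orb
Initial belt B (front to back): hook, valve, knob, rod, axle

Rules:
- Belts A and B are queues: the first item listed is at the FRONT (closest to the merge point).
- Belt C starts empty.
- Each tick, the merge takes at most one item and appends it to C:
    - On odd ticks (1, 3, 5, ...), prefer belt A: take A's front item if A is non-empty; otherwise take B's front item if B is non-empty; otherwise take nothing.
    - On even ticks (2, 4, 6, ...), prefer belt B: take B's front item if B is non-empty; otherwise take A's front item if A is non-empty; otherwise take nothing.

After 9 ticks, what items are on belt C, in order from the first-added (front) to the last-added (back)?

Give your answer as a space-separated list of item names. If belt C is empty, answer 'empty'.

Tick 1: prefer A, take nail from A; A=[tile,spool,reel,orb] B=[hook,valve,knob,rod,axle] C=[nail]
Tick 2: prefer B, take hook from B; A=[tile,spool,reel,orb] B=[valve,knob,rod,axle] C=[nail,hook]
Tick 3: prefer A, take tile from A; A=[spool,reel,orb] B=[valve,knob,rod,axle] C=[nail,hook,tile]
Tick 4: prefer B, take valve from B; A=[spool,reel,orb] B=[knob,rod,axle] C=[nail,hook,tile,valve]
Tick 5: prefer A, take spool from A; A=[reel,orb] B=[knob,rod,axle] C=[nail,hook,tile,valve,spool]
Tick 6: prefer B, take knob from B; A=[reel,orb] B=[rod,axle] C=[nail,hook,tile,valve,spool,knob]
Tick 7: prefer A, take reel from A; A=[orb] B=[rod,axle] C=[nail,hook,tile,valve,spool,knob,reel]
Tick 8: prefer B, take rod from B; A=[orb] B=[axle] C=[nail,hook,tile,valve,spool,knob,reel,rod]
Tick 9: prefer A, take orb from A; A=[-] B=[axle] C=[nail,hook,tile,valve,spool,knob,reel,rod,orb]

Answer: nail hook tile valve spool knob reel rod orb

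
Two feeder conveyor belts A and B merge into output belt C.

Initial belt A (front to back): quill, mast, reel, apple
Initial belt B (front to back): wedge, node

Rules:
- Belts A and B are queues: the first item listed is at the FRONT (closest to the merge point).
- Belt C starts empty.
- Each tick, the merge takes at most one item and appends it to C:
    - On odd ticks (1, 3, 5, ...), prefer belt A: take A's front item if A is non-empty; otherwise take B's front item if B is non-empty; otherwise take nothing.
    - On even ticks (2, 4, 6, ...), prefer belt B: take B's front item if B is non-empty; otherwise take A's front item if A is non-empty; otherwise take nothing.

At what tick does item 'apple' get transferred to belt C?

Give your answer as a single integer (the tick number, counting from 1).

Tick 1: prefer A, take quill from A; A=[mast,reel,apple] B=[wedge,node] C=[quill]
Tick 2: prefer B, take wedge from B; A=[mast,reel,apple] B=[node] C=[quill,wedge]
Tick 3: prefer A, take mast from A; A=[reel,apple] B=[node] C=[quill,wedge,mast]
Tick 4: prefer B, take node from B; A=[reel,apple] B=[-] C=[quill,wedge,mast,node]
Tick 5: prefer A, take reel from A; A=[apple] B=[-] C=[quill,wedge,mast,node,reel]
Tick 6: prefer B, take apple from A; A=[-] B=[-] C=[quill,wedge,mast,node,reel,apple]

Answer: 6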